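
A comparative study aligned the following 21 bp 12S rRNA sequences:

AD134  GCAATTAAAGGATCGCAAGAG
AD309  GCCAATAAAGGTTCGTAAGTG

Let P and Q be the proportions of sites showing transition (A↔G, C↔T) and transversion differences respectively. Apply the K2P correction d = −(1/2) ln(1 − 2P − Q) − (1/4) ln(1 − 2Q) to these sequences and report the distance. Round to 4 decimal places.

Mismatches occur at site 3 (A/C, transversion), site 5 (T/A, transversion), site 12 (A/T, transversion), site 16 (C/T, transition), site 20 (A/T, transversion).
Of the 5 differences, 1 transition and 4 transversions over 21 sites: P = 1/21 = 0.047619, Q = 4/21 = 0.190476.
d = −0.5·ln(0.714286) − 0.25·ln(0.619048) = −0.5·(-0.336472) − 0.25·(-0.479572) = 0.2881.

0.2881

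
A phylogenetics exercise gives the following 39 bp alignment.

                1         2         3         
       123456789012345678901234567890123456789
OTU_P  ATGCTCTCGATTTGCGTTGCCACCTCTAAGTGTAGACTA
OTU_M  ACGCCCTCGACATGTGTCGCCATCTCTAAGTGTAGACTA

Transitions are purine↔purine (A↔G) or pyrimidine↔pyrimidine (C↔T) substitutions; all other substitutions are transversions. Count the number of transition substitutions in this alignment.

The sequences differ at positions 2 (T/C, transition), 5 (T/C, transition), 11 (T/C, transition), 12 (T/A, transversion), 15 (C/T, transition), 18 (T/C, transition), 23 (C/T, transition).
Of the 7 differences, 6 transitions and 1 transversion, so the answer is 6.

6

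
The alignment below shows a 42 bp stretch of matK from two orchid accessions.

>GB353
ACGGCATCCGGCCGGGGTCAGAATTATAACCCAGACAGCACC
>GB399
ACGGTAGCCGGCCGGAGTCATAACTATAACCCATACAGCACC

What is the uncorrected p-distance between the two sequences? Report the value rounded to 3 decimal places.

Mismatches occur at site 5 (C→T), site 7 (T→G), site 16 (G→A), site 21 (G→T), site 24 (T→C), site 34 (G→T).
There are 6 differences over 42 sites, so p = 6/42 = 0.143.

0.143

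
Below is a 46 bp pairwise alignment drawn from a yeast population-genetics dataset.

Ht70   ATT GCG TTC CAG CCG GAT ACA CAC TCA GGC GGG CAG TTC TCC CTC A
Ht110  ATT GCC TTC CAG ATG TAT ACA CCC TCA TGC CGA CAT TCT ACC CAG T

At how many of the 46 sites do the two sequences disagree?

15

Mismatches occur at site 6 (G↔C), site 13 (C↔A), site 14 (C↔T), site 16 (G↔T), site 23 (A↔C), site 28 (G↔T), site 31 (G↔C), site 33 (G↔A), site 36 (G↔T), site 38 (T↔C), site 39 (C↔T), site 40 (T↔A), site 44 (T↔A), site 45 (C↔G), site 46 (A↔T).
That gives 15 mismatches out of 46 aligned sites, so the Hamming distance is 15.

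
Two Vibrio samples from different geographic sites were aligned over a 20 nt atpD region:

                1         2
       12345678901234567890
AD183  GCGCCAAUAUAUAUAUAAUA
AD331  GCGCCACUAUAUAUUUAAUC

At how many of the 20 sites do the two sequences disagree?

Differing sites — 7:A/C; 15:A/U; 20:A/C.
That gives 3 mismatches out of 20 aligned sites, so the Hamming distance is 3.

3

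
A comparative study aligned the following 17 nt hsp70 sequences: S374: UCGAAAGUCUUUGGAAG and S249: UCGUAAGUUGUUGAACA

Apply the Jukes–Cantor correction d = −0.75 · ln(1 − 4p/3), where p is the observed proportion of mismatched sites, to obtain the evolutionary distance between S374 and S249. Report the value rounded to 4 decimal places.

0.4770

Differing sites — 4:A/U; 9:C/U; 10:U/G; 14:G/A; 16:A/C; 17:G/A.
p = 6/17 = 0.352941.
d = −0.75 · ln(1 − (4/3)·0.352941) = −0.75 · ln(0.529412) = −0.75 · (-0.635988) = 0.4770.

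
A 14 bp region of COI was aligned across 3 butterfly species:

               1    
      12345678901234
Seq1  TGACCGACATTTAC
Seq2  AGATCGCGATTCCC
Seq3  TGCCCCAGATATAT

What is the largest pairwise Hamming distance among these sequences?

Pairwise Hamming distances:
  Seq1 vs Seq2: 6
  Seq1 vs Seq3: 5
  Seq2 vs Seq3: 9
The largest is 9, between Seq2 and Seq3.

9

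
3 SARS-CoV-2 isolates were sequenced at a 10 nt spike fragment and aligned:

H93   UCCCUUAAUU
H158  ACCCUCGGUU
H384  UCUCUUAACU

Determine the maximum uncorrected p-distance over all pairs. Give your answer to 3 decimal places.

0.600

Pairwise Hamming distances:
  H93 vs H158: 4
  H93 vs H384: 2
  H158 vs H384: 6
The largest is 6 mismatches, between H158 and H384; p = 6/10 = 0.600.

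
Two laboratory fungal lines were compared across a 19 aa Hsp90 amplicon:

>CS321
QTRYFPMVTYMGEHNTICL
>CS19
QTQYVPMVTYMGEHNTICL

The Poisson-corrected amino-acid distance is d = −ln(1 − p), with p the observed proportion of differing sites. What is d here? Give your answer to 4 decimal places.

0.1112

Mismatches occur at site 3 (R/Q), site 5 (F/V).
p = 2/19 = 0.105263.
d = −ln(1 − 0.105263) = −ln(0.894737) = 0.1112.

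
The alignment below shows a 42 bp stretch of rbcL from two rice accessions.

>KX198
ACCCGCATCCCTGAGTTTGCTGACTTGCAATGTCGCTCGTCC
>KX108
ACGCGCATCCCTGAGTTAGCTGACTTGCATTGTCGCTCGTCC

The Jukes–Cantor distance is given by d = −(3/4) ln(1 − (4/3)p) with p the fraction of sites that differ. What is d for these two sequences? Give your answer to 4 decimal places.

0.0751

Mismatches occur at site 3 (C→G), site 18 (T→A), site 30 (A→T).
p = 3/42 = 0.071429.
d = −0.75 · ln(1 − (4/3)·0.071429) = −0.75 · ln(0.904761) = −0.75 · (-0.100084) = 0.0751.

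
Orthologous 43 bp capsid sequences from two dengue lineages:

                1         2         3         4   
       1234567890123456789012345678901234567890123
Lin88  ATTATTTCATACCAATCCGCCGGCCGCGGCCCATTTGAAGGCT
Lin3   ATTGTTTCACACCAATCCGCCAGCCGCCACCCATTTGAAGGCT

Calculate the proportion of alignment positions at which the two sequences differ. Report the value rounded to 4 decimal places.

0.1163

Mismatches occur at site 4 (A/G), site 10 (T/C), site 22 (G/A), site 28 (G/C), site 29 (G/A).
There are 5 differences over 43 sites, so p = 5/43 = 0.1163.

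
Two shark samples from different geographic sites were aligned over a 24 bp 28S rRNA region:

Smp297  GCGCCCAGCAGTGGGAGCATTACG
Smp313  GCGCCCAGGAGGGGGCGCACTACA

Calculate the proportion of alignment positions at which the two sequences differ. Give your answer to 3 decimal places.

0.208

Differing sites — 9:C/G; 12:T/G; 16:A/C; 20:T/C; 24:G/A.
There are 5 differences over 24 sites, so p = 5/24 = 0.208.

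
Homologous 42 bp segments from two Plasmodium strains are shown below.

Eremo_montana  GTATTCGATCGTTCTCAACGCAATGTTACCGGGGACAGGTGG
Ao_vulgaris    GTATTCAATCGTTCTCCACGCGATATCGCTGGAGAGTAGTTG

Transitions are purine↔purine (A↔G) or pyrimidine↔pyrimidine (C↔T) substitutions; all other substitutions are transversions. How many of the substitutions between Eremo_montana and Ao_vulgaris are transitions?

Differing sites — 7:G/A (Ti); 17:A/C (Tv); 22:A/G (Ti); 25:G/A (Ti); 27:T/C (Ti); 28:A/G (Ti); 30:C/T (Ti); 33:G/A (Ti); 36:C/G (Tv); 37:A/T (Tv); 38:G/A (Ti); 41:G/T (Tv).
Of the 12 differences, 8 transitions and 4 transversions, so the answer is 8.

8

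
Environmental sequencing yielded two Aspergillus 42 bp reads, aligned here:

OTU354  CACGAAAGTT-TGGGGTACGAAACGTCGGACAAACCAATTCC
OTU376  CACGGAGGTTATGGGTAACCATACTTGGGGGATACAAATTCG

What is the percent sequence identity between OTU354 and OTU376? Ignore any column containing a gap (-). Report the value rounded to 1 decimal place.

68.3%

Excluding the 1 gap column leaves 41 comparable sites.
Differing sites — 5:A/G; 7:A/G; 16:G/T; 17:T/A; 20:G/C; 22:A/T; 25:G/T; 27:C/G; 30:A/G; 31:C/G; 33:A/T; 36:C/A; 42:C/G.
28 of the 41 comparable sites match, so the percent identity is 28/41 × 100 = 68.3%.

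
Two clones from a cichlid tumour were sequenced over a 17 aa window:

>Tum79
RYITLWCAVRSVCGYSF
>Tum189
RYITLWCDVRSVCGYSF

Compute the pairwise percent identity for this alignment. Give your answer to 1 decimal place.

94.1%

A single mismatch occurs at site 8 (A/D).
16 of the 17 sites match, so the percent identity is 16/17 × 100 = 94.1%.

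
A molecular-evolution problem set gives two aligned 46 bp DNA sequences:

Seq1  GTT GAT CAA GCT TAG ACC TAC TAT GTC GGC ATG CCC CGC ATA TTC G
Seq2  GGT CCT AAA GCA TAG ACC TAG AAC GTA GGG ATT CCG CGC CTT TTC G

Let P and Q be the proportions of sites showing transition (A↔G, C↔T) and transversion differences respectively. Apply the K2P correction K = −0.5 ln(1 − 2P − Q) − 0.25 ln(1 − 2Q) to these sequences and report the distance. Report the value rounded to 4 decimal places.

The sequences differ at positions 2 (T/G, transversion), 4 (G/C, transversion), 5 (A/C, transversion), 7 (C/A, transversion), 12 (T/A, transversion), 21 (C/G, transversion), 22 (T/A, transversion), 24 (T/C, transition), 27 (C/A, transversion), 30 (C/G, transversion), 33 (G/T, transversion), 36 (C/G, transversion), 40 (A/C, transversion), 42 (A/T, transversion).
Of the 14 differences, 1 transition and 13 transversions over 46 sites: P = 1/46 = 0.021739, Q = 13/46 = 0.282609.
d = −0.5·ln(0.673913) − 0.25·ln(0.434782) = −0.5·(-0.394654) − 0.25·(-0.832911) = 0.4056.

0.4056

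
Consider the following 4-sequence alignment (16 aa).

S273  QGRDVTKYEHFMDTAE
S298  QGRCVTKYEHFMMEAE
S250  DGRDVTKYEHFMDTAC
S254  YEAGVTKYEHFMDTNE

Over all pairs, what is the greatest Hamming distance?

Pairwise Hamming distances:
  S273 vs S298: 3
  S273 vs S250: 2
  S273 vs S254: 5
  S298 vs S250: 5
  S298 vs S254: 7
  S250 vs S254: 6
The largest is 7, between S298 and S254.

7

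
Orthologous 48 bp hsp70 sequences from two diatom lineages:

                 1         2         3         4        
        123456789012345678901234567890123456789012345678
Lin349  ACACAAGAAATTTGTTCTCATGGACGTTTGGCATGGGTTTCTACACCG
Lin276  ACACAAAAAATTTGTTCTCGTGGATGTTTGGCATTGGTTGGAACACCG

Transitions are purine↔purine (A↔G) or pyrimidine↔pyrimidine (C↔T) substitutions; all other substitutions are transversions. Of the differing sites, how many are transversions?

4

The sequences differ at positions 7 (G/A, transition), 20 (A/G, transition), 25 (C/T, transition), 35 (G/T, transversion), 40 (T/G, transversion), 41 (C/G, transversion), 42 (T/A, transversion).
Of the 7 differences, 3 transitions and 4 transversions, so the answer is 4.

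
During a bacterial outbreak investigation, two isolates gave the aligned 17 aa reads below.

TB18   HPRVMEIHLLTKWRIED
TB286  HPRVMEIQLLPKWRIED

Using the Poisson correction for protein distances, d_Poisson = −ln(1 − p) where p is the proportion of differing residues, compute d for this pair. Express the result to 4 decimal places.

0.1252

The sequences differ at positions 8 (H/Q), 11 (T/P).
p = 2/17 = 0.117647.
d = −ln(1 − 0.117647) = −ln(0.882353) = 0.1252.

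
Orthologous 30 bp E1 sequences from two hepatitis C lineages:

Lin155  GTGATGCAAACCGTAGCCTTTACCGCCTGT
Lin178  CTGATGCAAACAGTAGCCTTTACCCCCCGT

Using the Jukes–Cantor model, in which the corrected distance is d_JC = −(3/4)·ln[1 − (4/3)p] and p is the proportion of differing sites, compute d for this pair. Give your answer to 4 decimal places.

Differing sites — 1:G/C; 12:C/A; 25:G/C; 28:T/C.
p = 4/30 = 0.133333.
d = −0.75 · ln(1 − (4/3)·0.133333) = −0.75 · ln(0.822223) = −0.75 · (-0.195744) = 0.1468.

0.1468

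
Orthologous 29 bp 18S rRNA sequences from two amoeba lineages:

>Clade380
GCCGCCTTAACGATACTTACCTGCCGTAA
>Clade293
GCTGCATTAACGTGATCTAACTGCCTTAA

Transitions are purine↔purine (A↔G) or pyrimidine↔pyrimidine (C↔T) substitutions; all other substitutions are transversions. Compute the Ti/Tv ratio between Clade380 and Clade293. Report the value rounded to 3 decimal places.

The sequences differ at positions 3 (C/T, transition), 6 (C/A, transversion), 13 (A/T, transversion), 14 (T/G, transversion), 16 (C/T, transition), 17 (T/C, transition), 20 (C/A, transversion), 26 (G/T, transversion).
Of the 8 differences, 3 transitions and 5 transversions, so Ti/Tv = 3/5 = 0.600.

0.600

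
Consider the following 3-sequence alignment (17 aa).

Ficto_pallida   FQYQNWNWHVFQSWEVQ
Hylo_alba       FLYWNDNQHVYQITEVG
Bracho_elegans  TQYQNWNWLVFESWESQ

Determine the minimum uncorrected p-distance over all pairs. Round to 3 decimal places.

0.235

Pairwise Hamming distances:
  Ficto_pallida vs Hylo_alba: 8
  Ficto_pallida vs Bracho_elegans: 4
  Hylo_alba vs Bracho_elegans: 12
The smallest is 4 mismatches, between Ficto_pallida and Bracho_elegans; p = 4/17 = 0.235.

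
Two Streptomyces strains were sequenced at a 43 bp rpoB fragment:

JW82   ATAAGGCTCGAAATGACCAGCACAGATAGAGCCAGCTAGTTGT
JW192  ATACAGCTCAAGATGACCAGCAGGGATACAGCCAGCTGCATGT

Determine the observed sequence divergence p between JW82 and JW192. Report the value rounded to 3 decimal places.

0.233

The sequences differ at positions 4 (A/C), 5 (G/A), 10 (G/A), 12 (A/G), 23 (C/G), 24 (A/G), 29 (G/C), 38 (A/G), 39 (G/C), 40 (T/A).
There are 10 differences over 43 sites, so p = 10/43 = 0.233.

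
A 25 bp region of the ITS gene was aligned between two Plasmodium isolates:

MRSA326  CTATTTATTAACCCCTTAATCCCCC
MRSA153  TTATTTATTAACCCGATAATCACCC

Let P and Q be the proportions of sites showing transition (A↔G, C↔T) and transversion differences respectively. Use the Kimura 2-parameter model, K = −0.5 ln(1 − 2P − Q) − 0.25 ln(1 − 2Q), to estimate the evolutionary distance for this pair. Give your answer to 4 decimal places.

Mismatches occur at site 1 (C/T, transition), site 15 (C/G, transversion), site 16 (T/A, transversion), site 22 (C/A, transversion).
Of the 4 differences, 1 transition and 3 transversions over 25 sites: P = 1/25 = 0.040000, Q = 3/25 = 0.120000.
d = −0.5·ln(0.800000) − 0.25·ln(0.760000) = −0.5·(-0.223144) − 0.25·(-0.274437) = 0.1802.

0.1802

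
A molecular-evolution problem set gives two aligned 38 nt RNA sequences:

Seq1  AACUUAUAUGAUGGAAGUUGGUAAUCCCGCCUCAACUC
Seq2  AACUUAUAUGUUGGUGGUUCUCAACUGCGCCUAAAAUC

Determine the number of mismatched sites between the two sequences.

11

Mismatches occur at site 11 (A/U), site 15 (A/U), site 16 (A/G), site 20 (G/C), site 21 (G/U), site 22 (U/C), site 25 (U/C), site 26 (C/U), site 27 (C/G), site 33 (C/A), site 36 (C/A).
That gives 11 mismatches out of 38 aligned sites, so the Hamming distance is 11.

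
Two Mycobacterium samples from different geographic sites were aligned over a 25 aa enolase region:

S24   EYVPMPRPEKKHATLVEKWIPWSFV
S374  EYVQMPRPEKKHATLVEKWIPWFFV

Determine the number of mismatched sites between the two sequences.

Differing sites — 4:P/Q; 23:S/F.
That gives 2 mismatches out of 25 aligned sites, so the Hamming distance is 2.

2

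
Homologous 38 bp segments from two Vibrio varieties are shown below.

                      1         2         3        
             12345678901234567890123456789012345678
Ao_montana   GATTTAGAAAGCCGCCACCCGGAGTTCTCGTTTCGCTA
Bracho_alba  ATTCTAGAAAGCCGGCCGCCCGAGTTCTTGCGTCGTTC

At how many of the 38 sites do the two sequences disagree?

12

Differing sites — 1:G/A; 2:A/T; 4:T/C; 15:C/G; 17:A/C; 18:C/G; 21:G/C; 29:C/T; 31:T/C; 32:T/G; 36:C/T; 38:A/C.
That gives 12 mismatches out of 38 aligned sites, so the Hamming distance is 12.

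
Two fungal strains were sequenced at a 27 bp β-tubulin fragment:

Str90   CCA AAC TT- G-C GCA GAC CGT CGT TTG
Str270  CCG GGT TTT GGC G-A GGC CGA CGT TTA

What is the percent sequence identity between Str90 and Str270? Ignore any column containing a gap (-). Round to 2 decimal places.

70.83%

Excluding the 3 gap columns leaves 24 comparable sites.
Differing sites — 3:A/G; 4:A/G; 5:A/G; 6:C/T; 17:A/G; 21:T/A; 27:G/A.
17 of the 24 comparable sites match, so the percent identity is 17/24 × 100 = 70.83%.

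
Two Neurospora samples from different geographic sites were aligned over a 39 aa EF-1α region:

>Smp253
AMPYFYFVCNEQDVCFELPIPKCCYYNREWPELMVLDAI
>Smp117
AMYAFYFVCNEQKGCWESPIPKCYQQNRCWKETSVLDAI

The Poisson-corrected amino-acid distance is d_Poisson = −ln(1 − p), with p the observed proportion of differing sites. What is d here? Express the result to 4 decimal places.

Mismatches occur at site 3 (P↔Y), site 4 (Y↔A), site 13 (D↔K), site 14 (V↔G), site 16 (F↔W), site 18 (L↔S), site 24 (C↔Y), site 25 (Y↔Q), site 26 (Y↔Q), site 29 (E↔C), site 31 (P↔K), site 33 (L↔T), site 34 (M↔S).
p = 13/39 = 0.333333.
d = −ln(1 − 0.333333) = −ln(0.666667) = 0.4055.

0.4055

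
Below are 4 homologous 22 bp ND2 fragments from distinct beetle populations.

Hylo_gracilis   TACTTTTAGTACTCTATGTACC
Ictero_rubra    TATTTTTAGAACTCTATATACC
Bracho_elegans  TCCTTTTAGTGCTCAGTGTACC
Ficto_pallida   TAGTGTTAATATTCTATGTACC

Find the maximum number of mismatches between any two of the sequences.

Pairwise Hamming distances:
  Hylo_gracilis vs Ictero_rubra: 3
  Hylo_gracilis vs Bracho_elegans: 4
  Hylo_gracilis vs Ficto_pallida: 4
  Ictero_rubra vs Bracho_elegans: 7
  Ictero_rubra vs Ficto_pallida: 6
  Bracho_elegans vs Ficto_pallida: 8
The largest is 8, between Bracho_elegans and Ficto_pallida.

8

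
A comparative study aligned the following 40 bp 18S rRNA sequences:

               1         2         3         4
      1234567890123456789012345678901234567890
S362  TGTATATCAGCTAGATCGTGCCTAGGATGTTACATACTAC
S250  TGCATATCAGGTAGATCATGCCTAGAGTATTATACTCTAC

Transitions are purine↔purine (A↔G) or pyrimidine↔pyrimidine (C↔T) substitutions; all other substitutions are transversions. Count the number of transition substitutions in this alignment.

Mismatches occur at site 3 (T/C, transition), site 11 (C/G, transversion), site 18 (G/A, transition), site 26 (G/A, transition), site 27 (A/G, transition), site 29 (G/A, transition), site 33 (C/T, transition), site 35 (T/C, transition), site 36 (A/T, transversion).
Of the 9 differences, 7 transitions and 2 transversions, so the answer is 7.

7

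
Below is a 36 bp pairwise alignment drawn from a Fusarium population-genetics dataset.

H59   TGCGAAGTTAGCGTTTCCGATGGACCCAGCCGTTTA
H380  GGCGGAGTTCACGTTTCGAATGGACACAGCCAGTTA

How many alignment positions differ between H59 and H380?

9

Mismatches occur at site 1 (T↔G), site 5 (A↔G), site 10 (A↔C), site 11 (G↔A), site 18 (C↔G), site 19 (G↔A), site 26 (C↔A), site 32 (G↔A), site 33 (T↔G).
That gives 9 mismatches out of 36 aligned sites, so the Hamming distance is 9.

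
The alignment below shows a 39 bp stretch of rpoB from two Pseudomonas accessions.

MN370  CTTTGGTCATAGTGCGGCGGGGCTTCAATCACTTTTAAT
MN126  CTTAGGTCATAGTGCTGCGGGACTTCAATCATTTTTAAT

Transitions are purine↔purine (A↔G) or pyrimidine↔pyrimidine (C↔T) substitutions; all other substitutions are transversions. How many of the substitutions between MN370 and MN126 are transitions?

The sequences differ at positions 4 (T/A, transversion), 16 (G/T, transversion), 22 (G/A, transition), 32 (C/T, transition).
Of the 4 differences, 2 transitions and 2 transversions, so the answer is 2.

2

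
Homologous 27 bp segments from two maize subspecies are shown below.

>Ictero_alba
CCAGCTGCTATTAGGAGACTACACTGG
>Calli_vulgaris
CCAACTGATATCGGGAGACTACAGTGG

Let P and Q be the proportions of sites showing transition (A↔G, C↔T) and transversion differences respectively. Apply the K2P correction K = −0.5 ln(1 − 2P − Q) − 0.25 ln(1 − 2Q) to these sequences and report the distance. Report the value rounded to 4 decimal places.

0.2158

Differing sites — 4:G/A (Ti); 8:C/A (Tv); 12:T/C (Ti); 13:A/G (Ti); 24:C/G (Tv).
Of the 5 differences, 3 transitions and 2 transversions over 27 sites: P = 3/27 = 0.111111, Q = 2/27 = 0.074074.
d = −0.5·ln(0.703704) − 0.25·ln(0.851852) = −0.5·(-0.351397) − 0.25·(-0.160342) = 0.2158.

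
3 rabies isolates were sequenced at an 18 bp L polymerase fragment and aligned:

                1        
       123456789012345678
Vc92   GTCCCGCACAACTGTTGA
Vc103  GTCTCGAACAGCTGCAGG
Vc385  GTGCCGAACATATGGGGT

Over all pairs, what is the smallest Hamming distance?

Pairwise Hamming distances:
  Vc92 vs Vc103: 6
  Vc92 vs Vc385: 7
  Vc103 vs Vc385: 7
The smallest is 6, between Vc92 and Vc103.

6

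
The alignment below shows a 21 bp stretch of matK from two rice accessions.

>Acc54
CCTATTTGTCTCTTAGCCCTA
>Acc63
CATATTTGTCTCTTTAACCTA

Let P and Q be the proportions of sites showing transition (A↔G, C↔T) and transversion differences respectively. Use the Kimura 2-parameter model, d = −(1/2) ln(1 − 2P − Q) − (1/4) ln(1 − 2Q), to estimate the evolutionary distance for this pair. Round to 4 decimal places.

0.2201

The sequences differ at positions 2 (C/A, transversion), 15 (A/T, transversion), 16 (G/A, transition), 17 (C/A, transversion).
Of the 4 differences, 1 transition and 3 transversions over 21 sites: P = 1/21 = 0.047619, Q = 3/21 = 0.142857.
d = −0.5·ln(0.761905) − 0.25·ln(0.714286) = −0.5·(-0.271933) − 0.25·(-0.336472) = 0.2201.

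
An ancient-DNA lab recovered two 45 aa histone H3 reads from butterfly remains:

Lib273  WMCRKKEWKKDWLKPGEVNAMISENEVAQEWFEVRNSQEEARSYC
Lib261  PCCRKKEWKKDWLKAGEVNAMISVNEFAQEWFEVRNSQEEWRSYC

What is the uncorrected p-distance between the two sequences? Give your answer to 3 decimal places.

Differing sites — 1:W/P; 2:M/C; 15:P/A; 24:E/V; 27:V/F; 41:A/W.
There are 6 differences over 45 sites, so p = 6/45 = 0.133.

0.133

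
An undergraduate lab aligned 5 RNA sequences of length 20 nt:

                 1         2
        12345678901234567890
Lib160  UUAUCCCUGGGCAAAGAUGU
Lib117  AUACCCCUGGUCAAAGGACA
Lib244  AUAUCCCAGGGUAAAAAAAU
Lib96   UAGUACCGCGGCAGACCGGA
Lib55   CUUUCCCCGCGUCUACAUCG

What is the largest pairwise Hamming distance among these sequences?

14

Pairwise Hamming distances:
  Lib160 vs Lib117: 7
  Lib160 vs Lib244: 6
  Lib160 vs Lib96: 10
  Lib160 vs Lib55: 10
  Lib117 vs Lib244: 8
  Lib117 vs Lib96: 13
  Lib117 vs Lib55: 13
  Lib244 vs Lib96: 13
  Lib244 vs Lib55: 10
  Lib96 vs Lib55: 14
The largest is 14, between Lib96 and Lib55.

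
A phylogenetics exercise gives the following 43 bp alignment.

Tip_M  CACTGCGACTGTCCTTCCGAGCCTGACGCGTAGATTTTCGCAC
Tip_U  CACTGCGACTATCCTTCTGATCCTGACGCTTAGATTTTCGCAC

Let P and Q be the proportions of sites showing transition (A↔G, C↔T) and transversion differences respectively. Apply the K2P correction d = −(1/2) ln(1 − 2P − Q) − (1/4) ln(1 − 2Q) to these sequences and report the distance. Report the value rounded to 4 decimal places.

0.0996

Differing sites — 11:G/A (Ti); 18:C/T (Ti); 21:G/T (Tv); 30:G/T (Tv).
Of the 4 differences, 2 transitions and 2 transversions over 43 sites: P = 2/43 = 0.046512, Q = 2/43 = 0.046512.
d = −0.5·ln(0.860464) − 0.25·ln(0.906976) = −0.5·(-0.150284) − 0.25·(-0.097639) = 0.0996.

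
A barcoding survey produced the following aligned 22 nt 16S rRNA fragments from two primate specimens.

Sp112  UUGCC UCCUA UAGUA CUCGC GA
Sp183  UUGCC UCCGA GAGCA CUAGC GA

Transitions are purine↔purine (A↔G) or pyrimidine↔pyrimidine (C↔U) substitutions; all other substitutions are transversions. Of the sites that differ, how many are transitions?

1

Mismatches occur at site 9 (U/G, transversion), site 11 (U/G, transversion), site 14 (U/C, transition), site 18 (C/A, transversion).
Of the 4 differences, 1 transition and 3 transversions, so the answer is 1.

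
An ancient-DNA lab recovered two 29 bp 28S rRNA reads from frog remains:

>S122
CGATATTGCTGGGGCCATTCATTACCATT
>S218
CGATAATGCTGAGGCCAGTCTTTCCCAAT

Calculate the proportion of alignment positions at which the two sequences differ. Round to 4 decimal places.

0.2069

The sequences differ at positions 6 (T/A), 12 (G/A), 18 (T/G), 21 (A/T), 24 (A/C), 28 (T/A).
There are 6 differences over 29 sites, so p = 6/29 = 0.2069.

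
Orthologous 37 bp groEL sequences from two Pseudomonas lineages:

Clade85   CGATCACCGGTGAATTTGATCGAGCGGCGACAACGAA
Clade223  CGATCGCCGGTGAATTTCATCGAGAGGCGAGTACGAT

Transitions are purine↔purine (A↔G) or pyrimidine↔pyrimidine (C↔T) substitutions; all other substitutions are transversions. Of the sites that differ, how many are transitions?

The sequences differ at positions 6 (A/G, transition), 18 (G/C, transversion), 25 (C/A, transversion), 31 (C/G, transversion), 32 (A/T, transversion), 37 (A/T, transversion).
Of the 6 differences, 1 transition and 5 transversions, so the answer is 1.

1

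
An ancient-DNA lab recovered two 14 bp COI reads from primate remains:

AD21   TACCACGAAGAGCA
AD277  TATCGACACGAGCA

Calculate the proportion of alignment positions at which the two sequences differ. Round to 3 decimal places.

0.357

Mismatches occur at site 3 (C→T), site 5 (A→G), site 6 (C→A), site 7 (G→C), site 9 (A→C).
There are 5 differences over 14 sites, so p = 5/14 = 0.357.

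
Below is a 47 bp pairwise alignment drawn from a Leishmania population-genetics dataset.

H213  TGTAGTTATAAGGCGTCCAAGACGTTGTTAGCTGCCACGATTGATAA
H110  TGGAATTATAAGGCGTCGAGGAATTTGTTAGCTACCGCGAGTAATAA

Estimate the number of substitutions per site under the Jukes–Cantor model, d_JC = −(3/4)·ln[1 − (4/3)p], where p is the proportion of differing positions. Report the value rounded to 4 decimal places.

0.2502

Mismatches occur at site 3 (T→G), site 5 (G→A), site 18 (C→G), site 20 (A→G), site 23 (C→A), site 24 (G→T), site 34 (G→A), site 37 (A→G), site 41 (T→G), site 43 (G→A).
p = 10/47 = 0.212766.
d = −0.75 · ln(1 − (4/3)·0.212766) = −0.75 · ln(0.716312) = −0.75 · (-0.333639) = 0.2502.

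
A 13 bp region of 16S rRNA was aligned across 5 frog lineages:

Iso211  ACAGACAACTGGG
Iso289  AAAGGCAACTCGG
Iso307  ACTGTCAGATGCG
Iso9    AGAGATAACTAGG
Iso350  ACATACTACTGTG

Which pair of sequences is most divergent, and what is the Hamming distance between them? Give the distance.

Pairwise Hamming distances:
  Iso211 vs Iso289: 3
  Iso211 vs Iso307: 5
  Iso211 vs Iso9: 3
  Iso211 vs Iso350: 3
  Iso289 vs Iso307: 7
  Iso289 vs Iso9: 4
  Iso289 vs Iso350: 6
  Iso307 vs Iso9: 8
  Iso307 vs Iso350: 7
  Iso9 vs Iso350: 6
The largest is 8, between Iso307 and Iso9.

8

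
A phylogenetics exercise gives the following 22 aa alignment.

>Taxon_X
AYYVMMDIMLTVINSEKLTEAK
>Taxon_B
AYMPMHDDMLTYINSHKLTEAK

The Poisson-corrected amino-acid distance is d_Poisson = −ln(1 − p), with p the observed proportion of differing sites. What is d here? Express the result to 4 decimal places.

The sequences differ at positions 3 (Y/M), 4 (V/P), 6 (M/H), 8 (I/D), 12 (V/Y), 16 (E/H).
p = 6/22 = 0.272727.
d = −ln(1 − 0.272727) = −ln(0.727273) = 0.3185.

0.3185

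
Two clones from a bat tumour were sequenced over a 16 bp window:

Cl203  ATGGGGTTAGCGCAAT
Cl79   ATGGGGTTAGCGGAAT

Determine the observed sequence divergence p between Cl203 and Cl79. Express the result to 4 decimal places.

Differing sites — 13:C/G.
There are 1 differences over 16 sites, so p = 1/16 = 0.0625.

0.0625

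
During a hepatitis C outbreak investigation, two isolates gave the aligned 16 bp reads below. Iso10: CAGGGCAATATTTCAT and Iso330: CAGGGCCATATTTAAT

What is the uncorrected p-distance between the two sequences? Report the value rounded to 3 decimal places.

Differing sites — 7:A/C; 14:C/A.
There are 2 differences over 16 sites, so p = 2/16 = 0.125.

0.125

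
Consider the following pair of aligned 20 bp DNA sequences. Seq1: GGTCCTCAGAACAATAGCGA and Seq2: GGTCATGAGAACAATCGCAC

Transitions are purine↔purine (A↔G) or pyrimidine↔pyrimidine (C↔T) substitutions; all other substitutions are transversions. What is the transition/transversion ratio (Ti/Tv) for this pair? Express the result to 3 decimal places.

0.250

The sequences differ at positions 5 (C/A, transversion), 7 (C/G, transversion), 16 (A/C, transversion), 19 (G/A, transition), 20 (A/C, transversion).
Of the 5 differences, 1 transition and 4 transversions, so Ti/Tv = 1/4 = 0.250.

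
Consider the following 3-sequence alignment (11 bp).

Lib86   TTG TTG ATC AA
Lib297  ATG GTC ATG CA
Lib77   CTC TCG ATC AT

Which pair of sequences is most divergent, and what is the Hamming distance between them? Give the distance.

Pairwise Hamming distances:
  Lib86 vs Lib297: 5
  Lib86 vs Lib77: 4
  Lib297 vs Lib77: 8
The largest is 8, between Lib297 and Lib77.

8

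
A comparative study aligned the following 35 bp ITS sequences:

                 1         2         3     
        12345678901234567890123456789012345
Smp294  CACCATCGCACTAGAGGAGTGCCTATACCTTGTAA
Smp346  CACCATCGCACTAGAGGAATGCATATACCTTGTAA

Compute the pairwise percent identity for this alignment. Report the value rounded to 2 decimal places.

94.29%

Differing sites — 19:G/A; 23:C/A.
33 of the 35 sites match, so the percent identity is 33/35 × 100 = 94.29%.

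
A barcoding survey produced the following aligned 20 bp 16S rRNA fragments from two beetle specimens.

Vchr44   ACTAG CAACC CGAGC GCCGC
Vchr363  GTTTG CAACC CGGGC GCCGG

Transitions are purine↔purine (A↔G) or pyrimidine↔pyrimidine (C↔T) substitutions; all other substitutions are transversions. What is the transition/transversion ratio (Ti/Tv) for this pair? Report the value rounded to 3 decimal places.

1.500

The sequences differ at positions 1 (A/G, transition), 2 (C/T, transition), 4 (A/T, transversion), 13 (A/G, transition), 20 (C/G, transversion).
Of the 5 differences, 3 transitions and 2 transversions, so Ti/Tv = 3/2 = 1.500.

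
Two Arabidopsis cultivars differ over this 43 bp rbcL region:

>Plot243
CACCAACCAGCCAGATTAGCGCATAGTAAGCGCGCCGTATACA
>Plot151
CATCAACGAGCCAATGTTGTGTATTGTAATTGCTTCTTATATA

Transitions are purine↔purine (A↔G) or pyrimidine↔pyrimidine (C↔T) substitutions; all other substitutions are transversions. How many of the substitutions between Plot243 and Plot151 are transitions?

Mismatches occur at site 3 (C↔T, transition), site 8 (C↔G, transversion), site 14 (G↔A, transition), site 15 (A↔T, transversion), site 16 (T↔G, transversion), site 18 (A↔T, transversion), site 20 (C↔T, transition), site 22 (C↔T, transition), site 25 (A↔T, transversion), site 30 (G↔T, transversion), site 31 (C↔T, transition), site 34 (G↔T, transversion), site 35 (C↔T, transition), site 37 (G↔T, transversion), site 42 (C↔T, transition).
Of the 15 differences, 7 transitions and 8 transversions, so the answer is 7.

7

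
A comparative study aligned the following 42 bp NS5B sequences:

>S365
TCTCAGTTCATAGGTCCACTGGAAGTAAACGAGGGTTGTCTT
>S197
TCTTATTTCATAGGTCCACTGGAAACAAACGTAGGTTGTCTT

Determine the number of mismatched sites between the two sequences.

Differing sites — 4:C/T; 6:G/T; 25:G/A; 26:T/C; 32:A/T; 33:G/A.
That gives 6 mismatches out of 42 aligned sites, so the Hamming distance is 6.

6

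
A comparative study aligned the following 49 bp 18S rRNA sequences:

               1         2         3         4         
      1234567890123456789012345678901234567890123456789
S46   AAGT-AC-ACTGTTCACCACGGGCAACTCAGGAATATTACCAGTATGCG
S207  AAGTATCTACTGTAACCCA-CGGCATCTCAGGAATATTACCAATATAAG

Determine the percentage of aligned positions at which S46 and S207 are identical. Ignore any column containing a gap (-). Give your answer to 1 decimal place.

Excluding the 3 gap columns leaves 46 comparable sites.
Mismatches occur at site 6 (A/T), site 14 (T/A), site 15 (C/A), site 16 (A/C), site 21 (G/C), site 26 (A/T), site 43 (G/A), site 47 (G/A), site 48 (C/A).
37 of the 46 comparable sites match, so the percent identity is 37/46 × 100 = 80.4%.

80.4%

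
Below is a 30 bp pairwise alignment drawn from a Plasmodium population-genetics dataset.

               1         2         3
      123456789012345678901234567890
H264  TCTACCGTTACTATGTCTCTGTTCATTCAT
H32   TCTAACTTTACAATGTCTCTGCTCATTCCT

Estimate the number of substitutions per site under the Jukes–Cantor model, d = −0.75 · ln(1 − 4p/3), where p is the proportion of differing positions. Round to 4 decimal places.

Differing sites — 5:C/A; 7:G/T; 12:T/A; 22:T/C; 29:A/C.
p = 5/30 = 0.166667.
d = −0.75 · ln(1 − (4/3)·0.166667) = −0.75 · ln(0.777777) = −0.75 · (-0.251315) = 0.1885.

0.1885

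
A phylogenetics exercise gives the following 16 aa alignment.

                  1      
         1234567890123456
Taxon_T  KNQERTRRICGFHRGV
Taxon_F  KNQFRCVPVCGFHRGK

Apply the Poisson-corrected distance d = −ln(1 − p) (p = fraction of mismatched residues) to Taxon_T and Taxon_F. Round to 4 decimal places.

The sequences differ at positions 4 (E/F), 6 (T/C), 7 (R/V), 8 (R/P), 9 (I/V), 16 (V/K).
p = 6/16 = 0.375000.
d = −ln(1 − 0.375000) = −ln(0.625000) = 0.4700.

0.4700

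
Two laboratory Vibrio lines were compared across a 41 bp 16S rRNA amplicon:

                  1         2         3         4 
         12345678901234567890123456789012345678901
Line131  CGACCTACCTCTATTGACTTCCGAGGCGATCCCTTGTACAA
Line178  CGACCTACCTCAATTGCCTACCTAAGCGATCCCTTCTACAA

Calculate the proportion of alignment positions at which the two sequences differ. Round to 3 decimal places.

0.146

Mismatches occur at site 12 (T↔A), site 17 (A↔C), site 20 (T↔A), site 23 (G↔T), site 25 (G↔A), site 36 (G↔C).
There are 6 differences over 41 sites, so p = 6/41 = 0.146.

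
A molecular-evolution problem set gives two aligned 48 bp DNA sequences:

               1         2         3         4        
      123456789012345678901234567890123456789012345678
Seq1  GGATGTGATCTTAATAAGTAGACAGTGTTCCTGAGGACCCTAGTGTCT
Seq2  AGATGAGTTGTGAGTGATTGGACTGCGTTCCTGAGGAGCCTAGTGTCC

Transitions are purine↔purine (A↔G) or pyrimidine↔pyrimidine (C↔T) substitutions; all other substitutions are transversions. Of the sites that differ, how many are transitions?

6

The sequences differ at positions 1 (G/A, transition), 6 (T/A, transversion), 8 (A/T, transversion), 10 (C/G, transversion), 12 (T/G, transversion), 14 (A/G, transition), 16 (A/G, transition), 18 (G/T, transversion), 20 (A/G, transition), 24 (A/T, transversion), 26 (T/C, transition), 38 (C/G, transversion), 48 (T/C, transition).
Of the 13 differences, 6 transitions and 7 transversions, so the answer is 6.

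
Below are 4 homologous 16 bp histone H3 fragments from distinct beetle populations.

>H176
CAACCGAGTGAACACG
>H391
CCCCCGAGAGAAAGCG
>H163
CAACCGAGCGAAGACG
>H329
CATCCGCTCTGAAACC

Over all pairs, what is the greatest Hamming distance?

9

Pairwise Hamming distances:
  H176 vs H391: 5
  H176 vs H163: 2
  H176 vs H329: 8
  H391 vs H163: 5
  H391 vs H329: 9
  H163 vs H329: 7
The largest is 9, between H391 and H329.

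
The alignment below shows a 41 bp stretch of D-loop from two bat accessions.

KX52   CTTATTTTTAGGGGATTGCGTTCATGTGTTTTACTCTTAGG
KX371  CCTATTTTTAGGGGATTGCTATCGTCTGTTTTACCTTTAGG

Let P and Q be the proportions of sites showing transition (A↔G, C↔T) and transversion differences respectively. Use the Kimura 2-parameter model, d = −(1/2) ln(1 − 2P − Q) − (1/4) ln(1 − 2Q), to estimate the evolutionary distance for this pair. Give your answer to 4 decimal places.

The sequences differ at positions 2 (T/C, transition), 20 (G/T, transversion), 21 (T/A, transversion), 24 (A/G, transition), 26 (G/C, transversion), 35 (T/C, transition), 36 (C/T, transition).
Of the 7 differences, 4 transitions and 3 transversions over 41 sites: P = 4/41 = 0.097561, Q = 3/41 = 0.073171.
d = −0.5·ln(0.731707) − 0.25·ln(0.853658) = −0.5·(-0.312375) − 0.25·(-0.158225) = 0.1957.

0.1957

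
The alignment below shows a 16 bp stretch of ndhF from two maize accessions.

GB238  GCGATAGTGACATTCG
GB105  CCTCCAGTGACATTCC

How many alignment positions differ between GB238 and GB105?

5

The sequences differ at positions 1 (G/C), 3 (G/T), 4 (A/C), 5 (T/C), 16 (G/C).
That gives 5 mismatches out of 16 aligned sites, so the Hamming distance is 5.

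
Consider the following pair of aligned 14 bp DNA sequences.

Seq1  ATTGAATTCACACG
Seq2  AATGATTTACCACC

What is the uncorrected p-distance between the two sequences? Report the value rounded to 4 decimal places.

0.3571

Differing sites — 2:T/A; 6:A/T; 9:C/A; 10:A/C; 14:G/C.
There are 5 differences over 14 sites, so p = 5/14 = 0.3571.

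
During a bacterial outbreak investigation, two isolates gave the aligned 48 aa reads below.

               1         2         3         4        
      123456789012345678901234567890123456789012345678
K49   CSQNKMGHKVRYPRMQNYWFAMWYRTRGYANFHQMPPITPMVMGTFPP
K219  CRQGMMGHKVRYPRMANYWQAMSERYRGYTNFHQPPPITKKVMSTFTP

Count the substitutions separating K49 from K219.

14

Differing sites — 2:S/R; 4:N/G; 5:K/M; 16:Q/A; 20:F/Q; 23:W/S; 24:Y/E; 26:T/Y; 30:A/T; 35:M/P; 40:P/K; 41:M/K; 44:G/S; 47:P/T.
That gives 14 mismatches out of 48 aligned sites, so the Hamming distance is 14.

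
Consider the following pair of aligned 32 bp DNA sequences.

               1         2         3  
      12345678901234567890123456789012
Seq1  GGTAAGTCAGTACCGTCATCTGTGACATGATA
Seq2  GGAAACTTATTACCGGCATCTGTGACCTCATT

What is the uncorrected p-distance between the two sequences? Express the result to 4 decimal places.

Differing sites — 3:T/A; 6:G/C; 8:C/T; 10:G/T; 16:T/G; 27:A/C; 29:G/C; 32:A/T.
There are 8 differences over 32 sites, so p = 8/32 = 0.2500.

0.2500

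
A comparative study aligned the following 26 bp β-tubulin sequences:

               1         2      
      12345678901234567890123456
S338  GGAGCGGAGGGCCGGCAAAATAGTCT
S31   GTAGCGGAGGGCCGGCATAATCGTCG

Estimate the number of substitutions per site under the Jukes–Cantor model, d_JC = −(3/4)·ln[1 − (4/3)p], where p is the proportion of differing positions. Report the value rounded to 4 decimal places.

Differing sites — 2:G/T; 18:A/T; 22:A/C; 26:T/G.
p = 4/26 = 0.153846.
d = −0.75 · ln(1 − (4/3)·0.153846) = −0.75 · ln(0.794872) = −0.75 · (-0.229574) = 0.1722.

0.1722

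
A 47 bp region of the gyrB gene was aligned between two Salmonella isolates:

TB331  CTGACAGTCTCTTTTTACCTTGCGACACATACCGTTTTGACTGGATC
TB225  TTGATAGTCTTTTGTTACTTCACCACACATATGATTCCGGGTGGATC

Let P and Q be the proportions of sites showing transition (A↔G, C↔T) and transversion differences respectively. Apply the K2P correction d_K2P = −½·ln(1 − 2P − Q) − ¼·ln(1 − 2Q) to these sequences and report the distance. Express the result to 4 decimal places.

0.4495

Differing sites — 1:C/T (Ti); 5:C/T (Ti); 11:C/T (Ti); 14:T/G (Tv); 19:C/T (Ti); 21:T/C (Ti); 22:G/A (Ti); 24:G/C (Tv); 32:C/T (Ti); 33:C/G (Tv); 34:G/A (Ti); 37:T/C (Ti); 38:T/C (Ti); 40:A/G (Ti); 41:C/G (Tv).
Of the 15 differences, 11 transitions and 4 transversions over 47 sites: P = 11/47 = 0.234043, Q = 4/47 = 0.085106.
d = −0.5·ln(0.446808) − 0.25·ln(0.829788) = −0.5·(-0.805626) − 0.25·(-0.186585) = 0.4495.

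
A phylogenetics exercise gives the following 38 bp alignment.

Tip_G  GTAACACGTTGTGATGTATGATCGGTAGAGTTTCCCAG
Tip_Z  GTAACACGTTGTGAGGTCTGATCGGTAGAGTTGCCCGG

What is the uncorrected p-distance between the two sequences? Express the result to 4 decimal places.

The sequences differ at positions 15 (T/G), 18 (A/C), 33 (T/G), 37 (A/G).
There are 4 differences over 38 sites, so p = 4/38 = 0.1053.

0.1053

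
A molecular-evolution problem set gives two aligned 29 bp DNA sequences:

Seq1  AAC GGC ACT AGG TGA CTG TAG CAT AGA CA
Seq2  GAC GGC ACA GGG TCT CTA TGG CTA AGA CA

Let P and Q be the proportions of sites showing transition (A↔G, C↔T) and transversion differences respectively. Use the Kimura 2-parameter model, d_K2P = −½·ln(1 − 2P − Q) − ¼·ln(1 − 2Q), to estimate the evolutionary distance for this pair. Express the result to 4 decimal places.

Differing sites — 1:A/G (Ti); 9:T/A (Tv); 10:A/G (Ti); 14:G/C (Tv); 15:A/T (Tv); 18:G/A (Ti); 20:A/G (Ti); 23:A/T (Tv); 24:T/A (Tv).
Of the 9 differences, 4 transitions and 5 transversions over 29 sites: P = 4/29 = 0.137931, Q = 5/29 = 0.172414.
d = −0.5·ln(0.551724) − 0.25·ln(0.655172) = −0.5·(-0.594707) − 0.25·(-0.422857) = 0.4031.

0.4031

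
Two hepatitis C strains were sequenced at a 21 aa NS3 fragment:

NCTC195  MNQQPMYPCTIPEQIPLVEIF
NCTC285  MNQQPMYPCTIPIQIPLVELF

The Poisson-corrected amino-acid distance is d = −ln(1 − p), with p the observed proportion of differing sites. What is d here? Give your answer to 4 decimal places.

Differing sites — 13:E/I; 20:I/L.
p = 2/21 = 0.095238.
d = −ln(1 − 0.095238) = −ln(0.904762) = 0.1001.

0.1001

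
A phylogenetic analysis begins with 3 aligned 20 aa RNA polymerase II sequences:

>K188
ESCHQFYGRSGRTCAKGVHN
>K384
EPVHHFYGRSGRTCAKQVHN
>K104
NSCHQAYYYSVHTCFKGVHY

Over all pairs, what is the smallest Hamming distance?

Pairwise Hamming distances:
  K188 vs K384: 4
  K188 vs K104: 8
  K384 vs K104: 12
The smallest is 4, between K188 and K384.

4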